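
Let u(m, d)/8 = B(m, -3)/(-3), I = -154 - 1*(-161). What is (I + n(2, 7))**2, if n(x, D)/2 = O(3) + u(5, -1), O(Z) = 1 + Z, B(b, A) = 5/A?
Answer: 46225/81 ≈ 570.68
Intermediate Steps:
I = 7 (I = -154 + 161 = 7)
u(m, d) = 40/9 (u(m, d) = 8*((5/(-3))/(-3)) = 8*((5*(-1/3))*(-1/3)) = 8*(-5/3*(-1/3)) = 8*(5/9) = 40/9)
n(x, D) = 152/9 (n(x, D) = 2*((1 + 3) + 40/9) = 2*(4 + 40/9) = 2*(76/9) = 152/9)
(I + n(2, 7))**2 = (7 + 152/9)**2 = (215/9)**2 = 46225/81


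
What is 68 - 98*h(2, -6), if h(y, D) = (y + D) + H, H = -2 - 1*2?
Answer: 852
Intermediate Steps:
H = -4 (H = -2 - 2 = -4)
h(y, D) = -4 + D + y (h(y, D) = (y + D) - 4 = (D + y) - 4 = -4 + D + y)
68 - 98*h(2, -6) = 68 - 98*(-4 - 6 + 2) = 68 - 98*(-8) = 68 + 784 = 852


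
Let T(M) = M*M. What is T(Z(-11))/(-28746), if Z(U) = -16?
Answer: -128/14373 ≈ -0.0089056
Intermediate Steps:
T(M) = M**2
T(Z(-11))/(-28746) = (-16)**2/(-28746) = 256*(-1/28746) = -128/14373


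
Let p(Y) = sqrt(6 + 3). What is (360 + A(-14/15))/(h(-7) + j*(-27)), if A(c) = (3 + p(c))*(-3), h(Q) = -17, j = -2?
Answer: 342/37 ≈ 9.2432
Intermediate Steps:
p(Y) = 3 (p(Y) = sqrt(9) = 3)
A(c) = -18 (A(c) = (3 + 3)*(-3) = 6*(-3) = -18)
(360 + A(-14/15))/(h(-7) + j*(-27)) = (360 - 18)/(-17 - 2*(-27)) = 342/(-17 + 54) = 342/37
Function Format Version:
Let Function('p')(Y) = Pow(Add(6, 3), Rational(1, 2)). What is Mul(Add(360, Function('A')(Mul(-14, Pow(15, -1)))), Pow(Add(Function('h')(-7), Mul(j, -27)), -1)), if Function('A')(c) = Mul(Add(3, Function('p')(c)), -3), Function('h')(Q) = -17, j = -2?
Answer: Rational(342, 37) ≈ 9.2432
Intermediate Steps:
Function('p')(Y) = 3 (Function('p')(Y) = Pow(9, Rational(1, 2)) = 3)
Function('A')(c) = -18 (Function('A')(c) = Mul(Add(3, 3), -3) = Mul(6, -3) = -18)
Mul(Add(360, Function('A')(Mul(-14, Pow(15, -1)))), Pow(Add(Function('h')(-7), Mul(j, -27)), -1)) = Mul(Add(360, -18), Pow(Add(-17, Mul(-2, -27)), -1)) = Mul(342, Pow(Add(-17, 54), -1)) = Mul(342, Pow(37, -1)) = Mul(342, Rational(1, 37)) = Rational(342, 37)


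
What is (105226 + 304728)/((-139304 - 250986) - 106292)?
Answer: -204977/248291 ≈ -0.82555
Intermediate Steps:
(105226 + 304728)/((-139304 - 250986) - 106292) = 409954/(-390290 - 106292) = 409954/(-496582) = 409954*(-1/496582) = -204977/248291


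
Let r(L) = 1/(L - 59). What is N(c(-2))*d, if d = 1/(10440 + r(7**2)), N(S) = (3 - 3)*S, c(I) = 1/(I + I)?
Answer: 0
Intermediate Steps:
c(I) = 1/(2*I)
r(L) = 1/(-59 + L)
N(S) = 0 (N(S) = 0*S = 0)
d = 10/104399 (d = 1/(10440 + 1/(-59 + 7**2)) = 1/(10440 + 1/(-59 + 49)) = 1/(10440 + 1/(-10)) = 1/(10440 - 1/10) = 1/(104399/10) = 10/104399 ≈ 9.5786e-5)
N(c(-2))*d = 0*(10/104399) = 0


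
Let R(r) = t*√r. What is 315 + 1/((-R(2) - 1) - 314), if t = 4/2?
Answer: 31253040/99217 + 2*√2/99217 ≈ 315.00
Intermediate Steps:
t = 2 (t = 4*(½) = 2)
R(r) = 2*√r
315 + 1/((-R(2) - 1) - 314) = 315 + 1/((-2*√2 - 1) - 314) = 315 + 1/((-1 - 2*√2) - 314) = 315 + 1/(-315 - 2*√2)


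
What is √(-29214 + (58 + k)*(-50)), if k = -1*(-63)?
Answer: 8*I*√551 ≈ 187.79*I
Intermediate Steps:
k = 63
√(-29214 + (58 + k)*(-50)) = √(-29214 + (58 + 63)*(-50)) = √(-29214 + 121*(-50)) = √(-29214 - 6050) = √(-35264) = 8*I*√551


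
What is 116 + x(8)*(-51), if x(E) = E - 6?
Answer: 14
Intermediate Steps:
x(E) = -6 + E
116 + x(8)*(-51) = 116 + (-6 + 8)*(-51) = 116 + 2*(-51) = 116 - 102 = 14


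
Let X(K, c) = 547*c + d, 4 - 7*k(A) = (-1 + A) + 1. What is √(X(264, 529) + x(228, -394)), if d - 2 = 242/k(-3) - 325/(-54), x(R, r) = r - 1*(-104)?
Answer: √93740658/18 ≈ 537.89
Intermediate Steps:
x(R, r) = 104 + r (x(R, r) = r + 104 = 104 + r)
k(A) = 4/7 - A/7 (k(A) = 4/7 - ((-1 + A) + 1)/7 = 4/7 - A/7)
d = 13501/54 (d = 2 + (242/(4/7 - ⅐*(-3)) - 325/(-54)) = 2 + (242/(4/7 + 3/7) - 325*(-1/54)) = 2 + (242/1 + 325/54) = 2 + (242*1 + 325/54) = 2 + (242 + 325/54) = 2 + 13393/54 = 13501/54 ≈ 250.02)
X(K, c) = 13501/54 + 547*c (X(K, c) = 547*c + 13501/54 = 13501/54 + 547*c)
√(X(264, 529) + x(228, -394)) = √((13501/54 + 547*529) + (104 - 394)) = √((13501/54 + 289363) - 290) = √(15639103/54 - 290) = √(15623443/54) = √93740658/18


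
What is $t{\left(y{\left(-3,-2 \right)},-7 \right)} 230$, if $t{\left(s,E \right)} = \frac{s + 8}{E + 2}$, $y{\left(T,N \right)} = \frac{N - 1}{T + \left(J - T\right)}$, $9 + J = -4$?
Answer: $- \frac{4922}{13} \approx -378.62$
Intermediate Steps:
$J = -13$ ($J = -9 - 4 = -13$)
$y{\left(T,N \right)} = \frac{1}{13} - \frac{N}{13}$ ($y{\left(T,N \right)} = \frac{N - 1}{T - \left(13 + T\right)} = \frac{-1 + N}{-13} = \left(-1 + N\right) \left(- \frac{1}{13}\right) = \frac{1}{13} - \frac{N}{13}$)
$t{\left(s,E \right)} = \frac{8 + s}{2 + E}$
$t{\left(y{\left(-3,-2 \right)},-7 \right)} 230 = \frac{8 + \left(\frac{1}{13} - - \frac{2}{13}\right)}{2 - 7} \cdot 230 = \frac{8 + \left(\frac{1}{13} + \frac{2}{13}\right)}{-5} \cdot 230 = - \frac{8 + \frac{3}{13}}{5} \cdot 230 = \left(- \frac{1}{5}\right) \frac{107}{13} \cdot 230 = \left(- \frac{107}{65}\right) 230 = - \frac{4922}{13}$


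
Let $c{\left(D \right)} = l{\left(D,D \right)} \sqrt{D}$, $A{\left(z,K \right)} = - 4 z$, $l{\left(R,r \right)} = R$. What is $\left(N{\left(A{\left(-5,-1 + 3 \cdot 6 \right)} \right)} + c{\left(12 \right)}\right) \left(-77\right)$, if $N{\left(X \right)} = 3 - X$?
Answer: $1309 - 1848 \sqrt{3} \approx -1891.8$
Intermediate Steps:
$c{\left(D \right)} = D^{\frac{3}{2}}$ ($c{\left(D \right)} = D \sqrt{D} = D^{\frac{3}{2}}$)
$\left(N{\left(A{\left(-5,-1 + 3 \cdot 6 \right)} \right)} + c{\left(12 \right)}\right) \left(-77\right) = \left(\left(3 - \left(-4\right) \left(-5\right)\right) + 12^{\frac{3}{2}}\right) \left(-77\right) = \left(\left(3 - 20\right) + 24 \sqrt{3}\right) \left(-77\right) = \left(-17 + 24 \sqrt{3}\right) \left(-77\right) = 1309 - 1848 \sqrt{3}$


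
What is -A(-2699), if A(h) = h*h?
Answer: -7284601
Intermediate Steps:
A(h) = h²
-A(-2699) = -1*(-2699)² = -1*7284601 = -7284601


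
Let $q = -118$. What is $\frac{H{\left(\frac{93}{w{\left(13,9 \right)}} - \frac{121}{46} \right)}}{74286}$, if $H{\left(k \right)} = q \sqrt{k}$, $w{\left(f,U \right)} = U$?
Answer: $- \frac{59 \sqrt{146694}}{5125734} \approx -0.0044086$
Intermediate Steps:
$H{\left(k \right)} = - 118 \sqrt{k}$
$\frac{H{\left(\frac{93}{w{\left(13,9 \right)}} - \frac{121}{46} \right)}}{74286} = \frac{\left(-118\right) \sqrt{\frac{93}{9} - \frac{121}{46}}}{74286} = - 118 \sqrt{93 \cdot \frac{1}{9} - \frac{121}{46}} \cdot \frac{1}{74286} = - 118 \sqrt{\frac{31}{3} - \frac{121}{46}} \cdot \frac{1}{74286} = - 118 \sqrt{\frac{1063}{138}} \cdot \frac{1}{74286} = - 118 \frac{\sqrt{146694}}{138} \cdot \frac{1}{74286} = - \frac{59 \sqrt{146694}}{69} \cdot \frac{1}{74286} = - \frac{59 \sqrt{146694}}{5125734}$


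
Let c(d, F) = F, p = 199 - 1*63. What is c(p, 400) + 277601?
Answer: 278001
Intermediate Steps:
p = 136 (p = 199 - 63 = 136)
c(p, 400) + 277601 = 400 + 277601 = 278001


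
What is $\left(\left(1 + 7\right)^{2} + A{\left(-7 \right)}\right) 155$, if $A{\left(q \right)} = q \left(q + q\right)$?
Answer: $25110$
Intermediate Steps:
$A{\left(q \right)} = 2 q^{2}$ ($A{\left(q \right)} = q 2 q = 2 q^{2}$)
$\left(\left(1 + 7\right)^{2} + A{\left(-7 \right)}\right) 155 = \left(\left(1 + 7\right)^{2} + 2 \left(-7\right)^{2}\right) 155 = \left(8^{2} + 2 \cdot 49\right) 155 = \left(64 + 98\right) 155 = 162 \cdot 155 = 25110$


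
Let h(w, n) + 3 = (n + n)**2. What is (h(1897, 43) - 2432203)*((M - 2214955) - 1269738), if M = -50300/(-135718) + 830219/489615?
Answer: 18715993716611594515636/2214985619 ≈ 8.4497e+12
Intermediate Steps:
h(w, n) = -3 + 4*n**2 (h(w, n) = -3 + (n + n)**2 = -3 + (2*n)**2 = -3 + 4*n**2)
M = 68651648371/33224784285 (M = -50300*(-1/135718) + 830219*(1/489615) = 25150/67859 + 830219/489615 = 68651648371/33224784285 ≈ 2.0663)
(h(1897, 43) - 2432203)*((M - 2214955) - 1269738) = ((-3 + 4*43**2) - 2432203)*((68651648371/33224784285 - 2214955) - 1269738) = ((-3 + 4*1849) - 2432203)*(-73591333424333804/33224784285 - 1269738) = ((-3 + 7396) - 2432203)*(-115778104572801134/33224784285) = (7393 - 2432203)*(-115778104572801134/33224784285) = -2424810*(-115778104572801134/33224784285) = 18715993716611594515636/2214985619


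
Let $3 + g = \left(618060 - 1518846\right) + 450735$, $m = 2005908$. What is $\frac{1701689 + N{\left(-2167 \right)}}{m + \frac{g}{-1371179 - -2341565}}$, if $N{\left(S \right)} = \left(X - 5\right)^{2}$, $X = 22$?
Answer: $\frac{91754201306}{108139143913} \approx 0.84848$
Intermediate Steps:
$g = -450054$ ($g = -3 + \left(\left(618060 - 1518846\right) + 450735\right) = -3 + \left(-900786 + 450735\right) = -3 - 450051 = -450054$)
$N{\left(S \right)} = 289$ ($N{\left(S \right)} = \left(22 - 5\right)^{2} = 17^{2} = 289$)
$\frac{1701689 + N{\left(-2167 \right)}}{m + \frac{g}{-1371179 - -2341565}} = \frac{1701689 + 289}{2005908 - \frac{450054}{-1371179 - -2341565}} = \frac{1701978}{2005908 - \frac{450054}{-1371179 + 2341565}} = \frac{1701978}{2005908 - \frac{450054}{970386}} = \frac{1701978}{2005908 - \frac{75009}{161731}} = \frac{1701978}{\frac{324417431739}{161731}} = 1701978 \cdot \frac{161731}{324417431739} = \frac{91754201306}{108139143913}$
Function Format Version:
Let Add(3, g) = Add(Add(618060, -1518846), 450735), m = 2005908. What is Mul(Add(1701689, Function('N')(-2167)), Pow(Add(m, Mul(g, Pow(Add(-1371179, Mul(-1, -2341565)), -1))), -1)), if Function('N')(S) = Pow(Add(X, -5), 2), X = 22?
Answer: Rational(91754201306, 108139143913) ≈ 0.84848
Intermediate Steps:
g = -450054 (g = Add(-3, Add(Add(618060, -1518846), 450735)) = Add(-3, Add(-900786, 450735)) = Add(-3, -450051) = -450054)
Function('N')(S) = 289 (Function('N')(S) = Pow(Add(22, -5), 2) = Pow(17, 2) = 289)
Mul(Add(1701689, Function('N')(-2167)), Pow(Add(m, Mul(g, Pow(Add(-1371179, Mul(-1, -2341565)), -1))), -1)) = Mul(Add(1701689, 289), Pow(Add(2005908, Mul(-450054, Pow(Add(-1371179, Mul(-1, -2341565)), -1))), -1)) = Mul(1701978, Pow(Add(2005908, Mul(-450054, Pow(Add(-1371179, 2341565), -1))), -1)) = Mul(1701978, Pow(Add(2005908, Mul(-450054, Pow(970386, -1))), -1)) = Mul(1701978, Pow(Add(2005908, Mul(-450054, Rational(1, 970386))), -1)) = Mul(1701978, Pow(Add(2005908, Rational(-75009, 161731)), -1)) = Mul(1701978, Pow(Rational(324417431739, 161731), -1)) = Mul(1701978, Rational(161731, 324417431739)) = Rational(91754201306, 108139143913)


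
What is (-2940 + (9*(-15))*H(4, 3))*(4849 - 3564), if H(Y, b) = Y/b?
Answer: -4009200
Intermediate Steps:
(-2940 + (9*(-15))*H(4, 3))*(4849 - 3564) = (-2940 + (9*(-15))*(4/3))*(4849 - 3564) = (-2940 - 540/3)*1285 = (-2940 - 135*4/3)*1285 = (-2940 - 180)*1285 = -3120*1285 = -4009200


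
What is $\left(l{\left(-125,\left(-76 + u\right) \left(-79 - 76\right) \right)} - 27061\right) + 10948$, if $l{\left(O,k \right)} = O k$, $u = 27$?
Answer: $-965488$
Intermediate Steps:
$\left(l{\left(-125,\left(-76 + u\right) \left(-79 - 76\right) \right)} - 27061\right) + 10948 = \left(- 125 \left(-76 + 27\right) \left(-79 - 76\right) - 27061\right) + 10948 = \left(- 125 \left(\left(-49\right) \left(-155\right)\right) - 27061\right) + 10948 = \left(\left(-125\right) 7595 - 27061\right) + 10948 = \left(-949375 - 27061\right) + 10948 = -976436 + 10948 = -965488$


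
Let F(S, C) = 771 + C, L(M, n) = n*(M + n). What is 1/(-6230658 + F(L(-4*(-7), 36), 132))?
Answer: -1/6229755 ≈ -1.6052e-7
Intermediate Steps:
1/(-6230658 + F(L(-4*(-7), 36), 132)) = 1/(-6230658 + (771 + 132)) = 1/(-6230658 + 903) = 1/(-6229755) = -1/6229755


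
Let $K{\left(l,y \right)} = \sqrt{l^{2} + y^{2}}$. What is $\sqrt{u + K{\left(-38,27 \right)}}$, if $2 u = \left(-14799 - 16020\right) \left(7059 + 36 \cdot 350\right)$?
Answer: $\frac{\sqrt{-1211741442 + 4 \sqrt{2173}}}{2} \approx 17405.0 i$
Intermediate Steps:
$u = - \frac{605870721}{2}$ ($u = \frac{\left(-14799 - 16020\right) \left(7059 + 36 \cdot 350\right)}{2} = \frac{\left(-30819\right) \left(7059 + 12600\right)}{2} = \frac{\left(-30819\right) 19659}{2} = \frac{1}{2} \left(-605870721\right) = - \frac{605870721}{2} \approx -3.0294 \cdot 10^{8}$)
$\sqrt{u + K{\left(-38,27 \right)}} = \sqrt{- \frac{605870721}{2} + \sqrt{\left(-38\right)^{2} + 27^{2}}} = \sqrt{- \frac{605870721}{2} + \sqrt{1444 + 729}} = \sqrt{- \frac{605870721}{2} + \sqrt{2173}}$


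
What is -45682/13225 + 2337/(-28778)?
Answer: -1345543421/380589050 ≈ -3.5354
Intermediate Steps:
-45682/13225 + 2337/(-28778) = -45682*1/13225 + 2337*(-1/28778) = -45682/13225 - 2337/28778 = -1345543421/380589050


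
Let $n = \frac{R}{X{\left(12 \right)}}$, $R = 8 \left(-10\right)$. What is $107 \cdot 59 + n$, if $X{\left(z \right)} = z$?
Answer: $\frac{18919}{3} \approx 6306.3$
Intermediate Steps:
$R = -80$
$n = - \frac{20}{3}$ ($n = - \frac{80}{12} = \left(-80\right) \frac{1}{12} = - \frac{20}{3} \approx -6.6667$)
$107 \cdot 59 + n = 107 \cdot 59 - \frac{20}{3} = 6313 - \frac{20}{3} = \frac{18919}{3}$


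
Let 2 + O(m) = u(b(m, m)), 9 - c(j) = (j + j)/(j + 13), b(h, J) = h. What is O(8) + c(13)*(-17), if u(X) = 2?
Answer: -136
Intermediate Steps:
c(j) = 9 - 2*j/(13 + j) (c(j) = 9 - (j + j)/(j + 13) = 9 - 2*j/(13 + j))
O(m) = 0 (O(m) = -2 + 2 = 0)
O(8) + c(13)*(-17) = 0 + ((117 + 7*13)/(13 + 13))*(-17) = 0 + ((117 + 91)/26)*(-17) = 0 + ((1/26)*208)*(-17) = 0 + 8*(-17) = 0 - 136 = -136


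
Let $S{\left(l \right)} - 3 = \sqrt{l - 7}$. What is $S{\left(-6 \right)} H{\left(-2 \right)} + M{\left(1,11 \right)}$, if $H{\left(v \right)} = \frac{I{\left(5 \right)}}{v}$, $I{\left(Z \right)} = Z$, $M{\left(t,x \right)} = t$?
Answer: $- \frac{13}{2} - \frac{5 i \sqrt{13}}{2} \approx -6.5 - 9.0139 i$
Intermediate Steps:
$H{\left(v \right)} = \frac{5}{v}$
$S{\left(l \right)} = 3 + \sqrt{-7 + l}$ ($S{\left(l \right)} = 3 + \sqrt{l - 7} = 3 + \sqrt{-7 + l}$)
$S{\left(-6 \right)} H{\left(-2 \right)} + M{\left(1,11 \right)} = \left(3 + \sqrt{-7 - 6}\right) \frac{5}{-2} + 1 = \left(3 + \sqrt{-13}\right) 5 \left(- \frac{1}{2}\right) + 1 = \left(3 + i \sqrt{13}\right) \left(- \frac{5}{2}\right) + 1 = \left(- \frac{15}{2} - \frac{5 i \sqrt{13}}{2}\right) + 1 = - \frac{13}{2} - \frac{5 i \sqrt{13}}{2}$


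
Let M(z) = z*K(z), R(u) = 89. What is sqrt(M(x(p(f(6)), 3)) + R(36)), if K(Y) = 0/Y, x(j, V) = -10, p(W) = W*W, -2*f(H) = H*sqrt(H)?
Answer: sqrt(89) ≈ 9.4340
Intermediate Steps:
f(H) = -H**(3/2)/2 (f(H) = -H*sqrt(H)/2 = -H**(3/2)/2)
p(W) = W**2
K(Y) = 0
M(z) = 0 (M(z) = z*0 = 0)
sqrt(M(x(p(f(6)), 3)) + R(36)) = sqrt(0 + 89) = sqrt(89)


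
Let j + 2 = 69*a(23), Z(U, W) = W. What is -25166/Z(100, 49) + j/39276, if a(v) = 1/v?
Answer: -988419767/1924524 ≈ -513.59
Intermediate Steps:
j = 1 (j = -2 + 69/23 = -2 + 69*(1/23) = -2 + 3 = 1)
-25166/Z(100, 49) + j/39276 = -25166/49 + 1/39276 = -988419767/1924524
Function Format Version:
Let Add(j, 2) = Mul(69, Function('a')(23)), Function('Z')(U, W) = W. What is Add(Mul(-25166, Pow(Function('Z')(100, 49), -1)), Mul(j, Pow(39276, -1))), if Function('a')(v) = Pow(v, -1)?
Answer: Rational(-988419767, 1924524) ≈ -513.59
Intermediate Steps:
j = 1 (j = Add(-2, Mul(69, Pow(23, -1))) = Add(-2, Mul(69, Rational(1, 23))) = Add(-2, 3) = 1)
Add(Mul(-25166, Pow(Function('Z')(100, 49), -1)), Mul(j, Pow(39276, -1))) = Add(Mul(-25166, Pow(49, -1)), Mul(1, Pow(39276, -1))) = Add(Mul(-25166, Rational(1, 49)), Mul(1, Rational(1, 39276))) = Add(Rational(-25166, 49), Rational(1, 39276)) = Rational(-988419767, 1924524)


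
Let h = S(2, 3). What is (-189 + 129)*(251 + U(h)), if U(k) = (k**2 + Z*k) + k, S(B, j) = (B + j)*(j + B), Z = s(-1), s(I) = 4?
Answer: -60060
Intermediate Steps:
Z = 4
S(B, j) = (B + j)**2 (S(B, j) = (B + j)*(B + j) = (B + j)**2)
h = 25 (h = (2 + 3)**2 = 5**2 = 25)
U(k) = k**2 + 5*k (U(k) = (k**2 + 4*k) + k = k**2 + 5*k)
(-189 + 129)*(251 + U(h)) = (-189 + 129)*(251 + 25*(5 + 25)) = -60*(251 + 25*30) = -60*(251 + 750) = -60*1001 = -60060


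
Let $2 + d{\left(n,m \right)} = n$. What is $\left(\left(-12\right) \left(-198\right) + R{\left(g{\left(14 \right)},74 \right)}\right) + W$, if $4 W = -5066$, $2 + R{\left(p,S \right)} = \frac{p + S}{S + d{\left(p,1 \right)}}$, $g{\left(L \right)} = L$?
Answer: $\frac{95333}{86} \approx 1108.5$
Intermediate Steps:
$d{\left(n,m \right)} = -2 + n$
$R{\left(p,S \right)} = -2 + \frac{S + p}{-2 + S + p}$ ($R{\left(p,S \right)} = -2 + \frac{p + S}{S + \left(-2 + p\right)} = -2 + \frac{S + p}{-2 + S + p}$)
$W = - \frac{2533}{2}$ ($W = \frac{1}{4} \left(-5066\right) = - \frac{2533}{2} \approx -1266.5$)
$\left(\left(-12\right) \left(-198\right) + R{\left(g{\left(14 \right)},74 \right)}\right) + W = \left(\left(-12\right) \left(-198\right) + \frac{4 - 74 - 14}{-2 + 74 + 14}\right) - \frac{2533}{2} = \left(2376 + \frac{4 - 74 - 14}{86}\right) - \frac{2533}{2} = \left(2376 + \frac{1}{86} \left(-84\right)\right) - \frac{2533}{2} = \left(2376 - \frac{42}{43}\right) - \frac{2533}{2} = \frac{102126}{43} - \frac{2533}{2} = \frac{95333}{86}$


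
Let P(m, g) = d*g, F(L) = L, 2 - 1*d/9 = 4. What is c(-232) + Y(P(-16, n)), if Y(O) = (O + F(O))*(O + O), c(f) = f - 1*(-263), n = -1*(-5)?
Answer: 32431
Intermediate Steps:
n = 5
d = -18 (d = 18 - 9*4 = 18 - 36 = -18)
P(m, g) = -18*g
c(f) = 263 + f (c(f) = f + 263 = 263 + f)
Y(O) = 4*O**2 (Y(O) = (O + O)*(O + O) = (2*O)*(2*O) = 4*O**2)
c(-232) + Y(P(-16, n)) = (263 - 232) + 4*(-18*5)**2 = 31 + 4*(-90)**2 = 31 + 4*8100 = 31 + 32400 = 32431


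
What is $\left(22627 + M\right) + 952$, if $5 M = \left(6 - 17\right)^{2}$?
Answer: $\frac{118016}{5} \approx 23603.0$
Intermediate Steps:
$M = \frac{121}{5}$ ($M = \frac{\left(6 - 17\right)^{2}}{5} = \frac{\left(-11\right)^{2}}{5} = \frac{1}{5} \cdot 121 = \frac{121}{5} \approx 24.2$)
$\left(22627 + M\right) + 952 = \left(22627 + \frac{121}{5}\right) + 952 = \frac{113256}{5} + 952 = \frac{118016}{5}$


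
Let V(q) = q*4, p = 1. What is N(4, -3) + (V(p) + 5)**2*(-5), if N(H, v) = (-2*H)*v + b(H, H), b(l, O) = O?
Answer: -377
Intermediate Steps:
V(q) = 4*q
N(H, v) = H - 2*H*v (N(H, v) = (-2*H)*v + H = -2*H*v + H = H - 2*H*v)
N(4, -3) + (V(p) + 5)**2*(-5) = 4*(1 - 2*(-3)) + (4*1 + 5)**2*(-5) = 4*(1 + 6) + (4 + 5)**2*(-5) = 4*7 + 9**2*(-5) = 28 + 81*(-5) = 28 - 405 = -377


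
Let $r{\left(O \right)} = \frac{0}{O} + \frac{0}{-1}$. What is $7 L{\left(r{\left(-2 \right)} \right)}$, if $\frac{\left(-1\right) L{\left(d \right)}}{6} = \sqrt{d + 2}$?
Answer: $- 42 \sqrt{2} \approx -59.397$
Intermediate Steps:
$r{\left(O \right)} = 0$ ($r{\left(O \right)} = 0 + 0 \left(-1\right) = 0 + 0 = 0$)
$L{\left(d \right)} = - 6 \sqrt{2 + d}$ ($L{\left(d \right)} = - 6 \sqrt{d + 2} = - 6 \sqrt{2 + d}$)
$7 L{\left(r{\left(-2 \right)} \right)} = 7 \left(- 6 \sqrt{2 + 0}\right) = 7 \left(- 6 \sqrt{2}\right) = - 42 \sqrt{2}$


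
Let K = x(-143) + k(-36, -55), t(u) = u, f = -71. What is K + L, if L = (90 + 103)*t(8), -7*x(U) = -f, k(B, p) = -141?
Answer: 9750/7 ≈ 1392.9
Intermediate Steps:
x(U) = -71/7 (x(U) = -(-1)*(-71)/7 = -⅐*71 = -71/7)
K = -1058/7 (K = -71/7 - 141 = -1058/7 ≈ -151.14)
L = 1544 (L = (90 + 103)*8 = 193*8 = 1544)
K + L = -1058/7 + 1544 = 9750/7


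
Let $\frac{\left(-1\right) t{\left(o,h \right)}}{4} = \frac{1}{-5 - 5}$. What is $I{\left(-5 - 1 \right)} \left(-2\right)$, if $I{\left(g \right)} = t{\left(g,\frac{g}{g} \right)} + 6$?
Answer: $- \frac{64}{5} \approx -12.8$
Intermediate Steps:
$t{\left(o,h \right)} = \frac{2}{5}$ ($t{\left(o,h \right)} = - \frac{4}{-5 - 5} = - \frac{4}{-10} = \left(-4\right) \left(- \frac{1}{10}\right) = \frac{2}{5}$)
$I{\left(g \right)} = \frac{32}{5}$ ($I{\left(g \right)} = \frac{2}{5} + 6 = \frac{32}{5}$)
$I{\left(-5 - 1 \right)} \left(-2\right) = \frac{32}{5} \left(-2\right) = - \frac{64}{5}$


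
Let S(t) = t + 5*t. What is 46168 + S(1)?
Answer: 46174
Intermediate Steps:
S(t) = 6*t
46168 + S(1) = 46168 + 6*1 = 46168 + 6 = 46174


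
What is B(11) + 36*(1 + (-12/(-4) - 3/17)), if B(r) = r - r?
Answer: 2340/17 ≈ 137.65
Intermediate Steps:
B(r) = 0
B(11) + 36*(1 + (-12/(-4) - 3/17)) = 0 + 36*(1 + (-12/(-4) - 3/17)) = 0 + 36*(1 + (-12*(-¼) - 3*1/17)) = 0 + 36*(1 + (3 - 3/17)) = 0 + 36*(1 + 48/17) = 0 + 36*(65/17) = 0 + 2340/17 = 2340/17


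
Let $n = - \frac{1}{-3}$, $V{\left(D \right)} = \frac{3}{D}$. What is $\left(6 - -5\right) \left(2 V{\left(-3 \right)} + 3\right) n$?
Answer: $\frac{11}{3} \approx 3.6667$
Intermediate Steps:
$n = \frac{1}{3}$ ($n = \left(-1\right) \left(- \frac{1}{3}\right) = \frac{1}{3} \approx 0.33333$)
$\left(6 - -5\right) \left(2 V{\left(-3 \right)} + 3\right) n = \left(6 - -5\right) \left(2 \frac{3}{-3} + 3\right) \frac{1}{3} = \left(6 + 5\right) \left(2 \cdot 3 \left(- \frac{1}{3}\right) + 3\right) \frac{1}{3} = 11 \left(2 \left(-1\right) + 3\right) \frac{1}{3} = 11 \left(-2 + 3\right) \frac{1}{3} = 11 \cdot 1 \cdot \frac{1}{3} = 11 \cdot \frac{1}{3} = \frac{11}{3}$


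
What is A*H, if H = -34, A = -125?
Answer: 4250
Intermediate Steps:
A*H = -125*(-34) = 4250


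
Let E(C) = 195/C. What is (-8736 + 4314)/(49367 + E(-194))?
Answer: -857868/9577003 ≈ -0.089576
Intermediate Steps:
(-8736 + 4314)/(49367 + E(-194)) = (-8736 + 4314)/(49367 + 195/(-194)) = -4422/(49367 + 195*(-1/194)) = -4422/(49367 - 195/194) = -4422/9577003/194 = -4422*194/9577003 = -857868/9577003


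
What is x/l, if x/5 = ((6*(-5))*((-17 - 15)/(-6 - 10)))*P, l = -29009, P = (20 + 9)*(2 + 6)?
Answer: 69600/29009 ≈ 2.3993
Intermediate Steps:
P = 232 (P = 29*8 = 232)
x = -69600 (x = 5*(((6*(-5))*((-17 - 15)/(-6 - 10)))*232) = 5*(-(-960)/(-16)*232) = 5*(-(-960)*(-1)/16*232) = 5*(-30*2*232) = 5*(-60*232) = 5*(-13920) = -69600)
x/l = -69600/(-29009) = -69600*(-1/29009) = 69600/29009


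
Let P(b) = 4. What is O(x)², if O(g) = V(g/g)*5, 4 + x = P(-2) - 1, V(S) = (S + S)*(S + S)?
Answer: 400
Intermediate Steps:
V(S) = 4*S² (V(S) = (2*S)*(2*S) = 4*S²)
x = -1 (x = -4 + (4 - 1) = -4 + 3 = -1)
O(g) = 20 (O(g) = (4*(g/g)²)*5 = (4*1²)*5 = (4*1)*5 = 4*5 = 20)
O(x)² = 20² = 400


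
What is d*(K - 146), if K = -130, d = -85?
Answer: 23460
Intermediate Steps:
d*(K - 146) = -85*(-130 - 146) = -85*(-276) = 23460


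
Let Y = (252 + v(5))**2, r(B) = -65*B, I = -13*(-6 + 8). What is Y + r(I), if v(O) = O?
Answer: 67739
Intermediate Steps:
I = -26 (I = -13*2 = -26)
Y = 66049 (Y = (252 + 5)**2 = 257**2 = 66049)
Y + r(I) = 66049 - 65*(-26) = 66049 + 1690 = 67739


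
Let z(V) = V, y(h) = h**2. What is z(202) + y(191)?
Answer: 36683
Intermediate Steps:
z(202) + y(191) = 202 + 191**2 = 202 + 36481 = 36683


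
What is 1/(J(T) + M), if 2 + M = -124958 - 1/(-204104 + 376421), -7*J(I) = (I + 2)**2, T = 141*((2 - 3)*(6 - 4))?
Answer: -172317/23462682721 ≈ -7.3443e-6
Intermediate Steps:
T = -282 (T = 141*(-1*2) = 141*(-2) = -282)
J(I) = -(2 + I)**2/7 (J(I) = -(I + 2)**2/7 = -(2 + I)**2/7)
M = -21532732321/172317 (M = -2 + (-124958 - 1/(-204104 + 376421)) = -2 + (-124958 - 1/172317) = -2 - 21532387687/172317 = -21532732321/172317 ≈ -1.2496e+5)
1/(J(T) + M) = 1/(-(2 - 282)**2/7 - 21532732321/172317) = 1/(-1/7*(-280)**2 - 21532732321/172317) = 1/(-1/7*78400 - 21532732321/172317) = 1/(-11200 - 21532732321/172317) = 1/(-23462682721/172317) = -172317/23462682721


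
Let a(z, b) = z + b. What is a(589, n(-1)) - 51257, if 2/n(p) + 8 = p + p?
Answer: -253341/5 ≈ -50668.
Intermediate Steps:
n(p) = 2/(-8 + 2*p) (n(p) = 2/(-8 + (p + p)) = 2/(-8 + 2*p))
a(z, b) = b + z
a(589, n(-1)) - 51257 = (1/(-4 - 1) + 589) - 51257 = (1/(-5) + 589) - 51257 = (-⅕ + 589) - 51257 = 2944/5 - 51257 = -253341/5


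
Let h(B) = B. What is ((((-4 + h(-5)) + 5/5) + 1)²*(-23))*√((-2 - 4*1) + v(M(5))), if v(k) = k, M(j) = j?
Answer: -1127*I ≈ -1127.0*I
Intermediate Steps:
((((-4 + h(-5)) + 5/5) + 1)²*(-23))*√((-2 - 4*1) + v(M(5))) = ((((-4 - 5) + 5/5) + 1)²*(-23))*√((-2 - 4*1) + 5) = (((-9 + 5*(⅕)) + 1)²*(-23))*√((-2 - 4) + 5) = (((-9 + 1) + 1)²*(-23))*√(-6 + 5) = ((-8 + 1)²*(-23))*√(-1) = ((-7)²*(-23))*I = (49*(-23))*I = -1127*I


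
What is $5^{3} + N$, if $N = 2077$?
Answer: $2202$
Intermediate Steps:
$5^{3} + N = 5^{3} + 2077 = 125 + 2077 = 2202$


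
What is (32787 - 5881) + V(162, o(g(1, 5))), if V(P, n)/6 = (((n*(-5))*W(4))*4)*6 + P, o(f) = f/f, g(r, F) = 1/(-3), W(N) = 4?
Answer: 24998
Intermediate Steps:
g(r, F) = -⅓
o(f) = 1
V(P, n) = -2880*n + 6*P (V(P, n) = 6*((((n*(-5))*4)*4)*6 + P) = 6*(((-5*n*4)*4)*6 + P) = 6*((-20*n*4)*6 + P) = 6*(-80*n*6 + P) = 6*(-480*n + P) = 6*(P - 480*n) = -2880*n + 6*P)
(32787 - 5881) + V(162, o(g(1, 5))) = (32787 - 5881) + (-2880*1 + 6*162) = 26906 + (-2880 + 972) = 26906 - 1908 = 24998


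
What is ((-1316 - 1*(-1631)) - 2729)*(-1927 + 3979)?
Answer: -4953528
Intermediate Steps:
((-1316 - 1*(-1631)) - 2729)*(-1927 + 3979) = ((-1316 + 1631) - 2729)*2052 = (315 - 2729)*2052 = -2414*2052 = -4953528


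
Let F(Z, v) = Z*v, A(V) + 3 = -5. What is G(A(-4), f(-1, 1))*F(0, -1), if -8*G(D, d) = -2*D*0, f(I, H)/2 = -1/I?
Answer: 0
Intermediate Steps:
A(V) = -8 (A(V) = -3 - 5 = -8)
f(I, H) = -2/I (f(I, H) = 2*(-1/I) = -2/I)
G(D, d) = 0 (G(D, d) = -(-2*D)*0/8 = -⅛*0 = 0)
G(A(-4), f(-1, 1))*F(0, -1) = 0*(0*(-1)) = 0*0 = 0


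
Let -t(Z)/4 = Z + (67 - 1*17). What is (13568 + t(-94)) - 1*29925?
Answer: -16181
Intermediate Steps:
t(Z) = -200 - 4*Z (t(Z) = -4*(Z + (67 - 1*17)) = -4*(Z + (67 - 17)) = -4*(Z + 50) = -4*(50 + Z) = -200 - 4*Z)
(13568 + t(-94)) - 1*29925 = (13568 + (-200 - 4*(-94))) - 1*29925 = (13568 + (-200 + 376)) - 29925 = (13568 + 176) - 29925 = 13744 - 29925 = -16181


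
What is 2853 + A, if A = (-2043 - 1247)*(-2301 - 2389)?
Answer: 15432953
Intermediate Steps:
A = 15430100 (A = -3290*(-4690) = 15430100)
2853 + A = 2853 + 15430100 = 15432953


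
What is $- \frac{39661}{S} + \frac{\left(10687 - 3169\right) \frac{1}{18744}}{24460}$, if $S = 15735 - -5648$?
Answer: $- \frac{3030590786541}{1633940034320} \approx -1.8548$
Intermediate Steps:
$S = 21383$ ($S = 15735 + 5648 = 21383$)
$- \frac{39661}{S} + \frac{\left(10687 - 3169\right) \frac{1}{18744}}{24460} = - \frac{39661}{21383} + \frac{\left(10687 - 3169\right) \frac{1}{18744}}{24460} = \left(-39661\right) \frac{1}{21383} + 7518 \cdot \frac{1}{18744} \cdot \frac{1}{24460} = - \frac{39661}{21383} + \frac{1253}{3124} \cdot \frac{1}{24460} = - \frac{39661}{21383} + \frac{1253}{76413040} = - \frac{3030590786541}{1633940034320}$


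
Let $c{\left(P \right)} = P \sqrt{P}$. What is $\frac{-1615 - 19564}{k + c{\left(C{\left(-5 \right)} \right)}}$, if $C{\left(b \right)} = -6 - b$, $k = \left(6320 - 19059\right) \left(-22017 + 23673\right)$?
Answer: $\frac{446787609336}{445032102574657} - \frac{21179 i}{445032102574657} \approx 0.0010039 - 4.759 \cdot 10^{-11} i$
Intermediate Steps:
$k = -21095784$ ($k = \left(-12739\right) 1656 = -21095784$)
$c{\left(P \right)} = P^{\frac{3}{2}}$
$\frac{-1615 - 19564}{k + c{\left(C{\left(-5 \right)} \right)}} = \frac{-1615 - 19564}{-21095784 + \left(-6 - -5\right)^{\frac{3}{2}}} = - \frac{21179}{-21095784 + \left(-6 + 5\right)^{\frac{3}{2}}} = - \frac{21179}{-21095784 + \left(-1\right)^{\frac{3}{2}}} = - \frac{21179}{-21095784 - i} = - 21179 \frac{-21095784 + i}{445032102574657} = - \frac{21179 \left(-21095784 + i\right)}{445032102574657}$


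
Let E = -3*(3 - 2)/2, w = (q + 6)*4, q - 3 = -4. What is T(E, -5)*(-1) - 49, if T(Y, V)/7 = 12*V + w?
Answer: 231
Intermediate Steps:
q = -1 (q = 3 - 4 = -1)
w = 20 (w = (-1 + 6)*4 = 5*4 = 20)
E = -3/2 (E = -3*1*(½) = -3*½ = -3/2 ≈ -1.5000)
T(Y, V) = 140 + 84*V (T(Y, V) = 7*(12*V + 20) = 7*(20 + 12*V) = 140 + 84*V)
T(E, -5)*(-1) - 49 = (140 + 84*(-5))*(-1) - 49 = (140 - 420)*(-1) - 49 = -280*(-1) - 49 = 280 - 49 = 231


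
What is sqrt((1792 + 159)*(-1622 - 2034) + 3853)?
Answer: I*sqrt(7129003) ≈ 2670.0*I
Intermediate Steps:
sqrt((1792 + 159)*(-1622 - 2034) + 3853) = sqrt(1951*(-3656) + 3853) = sqrt(-7132856 + 3853) = sqrt(-7129003) = I*sqrt(7129003)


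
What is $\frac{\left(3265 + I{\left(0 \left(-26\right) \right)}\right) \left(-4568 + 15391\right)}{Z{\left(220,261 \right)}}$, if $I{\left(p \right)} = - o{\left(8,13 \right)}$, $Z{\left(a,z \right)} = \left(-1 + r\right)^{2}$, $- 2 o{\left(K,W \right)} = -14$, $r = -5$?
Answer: $\frac{1958963}{2} \approx 9.7948 \cdot 10^{5}$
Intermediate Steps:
$o{\left(K,W \right)} = 7$ ($o{\left(K,W \right)} = \left(- \frac{1}{2}\right) \left(-14\right) = 7$)
$Z{\left(a,z \right)} = 36$ ($Z{\left(a,z \right)} = \left(-1 - 5\right)^{2} = \left(-6\right)^{2} = 36$)
$I{\left(p \right)} = -7$ ($I{\left(p \right)} = \left(-1\right) 7 = -7$)
$\frac{\left(3265 + I{\left(0 \left(-26\right) \right)}\right) \left(-4568 + 15391\right)}{Z{\left(220,261 \right)}} = \frac{\left(3265 - 7\right) \left(-4568 + 15391\right)}{36} = 3258 \cdot 10823 \cdot \frac{1}{36} = 35261334 \cdot \frac{1}{36} = \frac{1958963}{2}$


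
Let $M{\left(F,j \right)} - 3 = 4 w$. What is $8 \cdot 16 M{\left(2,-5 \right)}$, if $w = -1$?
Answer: $-128$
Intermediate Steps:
$M{\left(F,j \right)} = -1$ ($M{\left(F,j \right)} = 3 + 4 \left(-1\right) = 3 - 4 = -1$)
$8 \cdot 16 M{\left(2,-5 \right)} = 8 \cdot 16 \left(-1\right) = 128 \left(-1\right) = -128$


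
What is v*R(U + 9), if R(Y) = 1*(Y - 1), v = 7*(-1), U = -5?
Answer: -21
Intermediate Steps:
v = -7
R(Y) = -1 + Y (R(Y) = 1*(-1 + Y) = -1 + Y)
v*R(U + 9) = -7*(-1 + (-5 + 9)) = -7*(-1 + 4) = -7*3 = -21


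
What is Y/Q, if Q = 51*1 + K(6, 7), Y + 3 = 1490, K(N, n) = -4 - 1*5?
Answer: 1487/42 ≈ 35.405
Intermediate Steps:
K(N, n) = -9 (K(N, n) = -4 - 5 = -9)
Y = 1487 (Y = -3 + 1490 = 1487)
Q = 42 (Q = 51*1 - 9 = 51 - 9 = 42)
Y/Q = 1487/42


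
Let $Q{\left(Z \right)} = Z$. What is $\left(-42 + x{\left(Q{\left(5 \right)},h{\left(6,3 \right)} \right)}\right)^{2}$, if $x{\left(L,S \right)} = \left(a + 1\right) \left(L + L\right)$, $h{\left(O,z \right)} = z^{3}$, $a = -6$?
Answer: $8464$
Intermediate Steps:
$x{\left(L,S \right)} = - 10 L$ ($x{\left(L,S \right)} = \left(-6 + 1\right) \left(L + L\right) = - 5 \cdot 2 L = - 10 L$)
$\left(-42 + x{\left(Q{\left(5 \right)},h{\left(6,3 \right)} \right)}\right)^{2} = \left(-42 - 50\right)^{2} = \left(-92\right)^{2} = 8464$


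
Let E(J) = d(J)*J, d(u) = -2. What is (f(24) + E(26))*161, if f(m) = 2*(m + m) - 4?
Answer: 6440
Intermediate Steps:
f(m) = -4 + 4*m (f(m) = 2*(2*m) - 4 = 4*m - 4 = -4 + 4*m)
E(J) = -2*J
(f(24) + E(26))*161 = ((-4 + 4*24) - 2*26)*161 = ((-4 + 96) - 52)*161 = (92 - 52)*161 = 40*161 = 6440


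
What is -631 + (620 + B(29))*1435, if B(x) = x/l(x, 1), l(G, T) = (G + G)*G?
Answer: 51567437/58 ≈ 8.8909e+5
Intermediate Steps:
l(G, T) = 2*G**2 (l(G, T) = (2*G)*G = 2*G**2)
B(x) = 1/(2*x) (B(x) = x/((2*x**2)) = x*(1/(2*x**2)) = 1/(2*x))
-631 + (620 + B(29))*1435 = -631 + (620 + (1/2)/29)*1435 = -631 + (620 + (1/2)*(1/29))*1435 = -631 + (620 + 1/58)*1435 = -631 + (35961/58)*1435 = -631 + 51604035/58 = 51567437/58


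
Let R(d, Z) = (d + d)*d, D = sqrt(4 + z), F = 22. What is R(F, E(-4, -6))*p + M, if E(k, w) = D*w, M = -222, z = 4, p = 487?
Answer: 471194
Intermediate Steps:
D = 2*sqrt(2) (D = sqrt(4 + 4) = sqrt(8) = 2*sqrt(2) ≈ 2.8284)
E(k, w) = 2*w*sqrt(2) (E(k, w) = (2*sqrt(2))*w = 2*w*sqrt(2))
R(d, Z) = 2*d**2 (R(d, Z) = (2*d)*d = 2*d**2)
R(F, E(-4, -6))*p + M = (2*22**2)*487 - 222 = (2*484)*487 - 222 = 968*487 - 222 = 471416 - 222 = 471194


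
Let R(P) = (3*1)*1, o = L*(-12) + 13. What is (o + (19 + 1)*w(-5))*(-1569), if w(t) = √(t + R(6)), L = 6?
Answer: 92571 - 31380*I*√2 ≈ 92571.0 - 44378.0*I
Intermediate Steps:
o = -59 (o = 6*(-12) + 13 = -72 + 13 = -59)
R(P) = 3 (R(P) = 3*1 = 3)
w(t) = √(3 + t) (w(t) = √(t + 3) = √(3 + t))
(o + (19 + 1)*w(-5))*(-1569) = (-59 + (19 + 1)*√(3 - 5))*(-1569) = (-59 + 20*√(-2))*(-1569) = (-59 + 20*(I*√2))*(-1569) = (-59 + 20*I*√2)*(-1569) = 92571 - 31380*I*√2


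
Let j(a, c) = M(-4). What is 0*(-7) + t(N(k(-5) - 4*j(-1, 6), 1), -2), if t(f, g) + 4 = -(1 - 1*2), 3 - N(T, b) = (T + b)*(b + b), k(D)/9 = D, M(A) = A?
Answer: -3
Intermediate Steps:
k(D) = 9*D
j(a, c) = -4
N(T, b) = 3 - 2*b*(T + b) (N(T, b) = 3 - (T + b)*(b + b) = 3 - (T + b)*2*b = 3 - 2*b*(T + b))
t(f, g) = -3 (t(f, g) = -4 - (1 - 1*2) = -4 - (1 - 2) = -4 - 1*(-1) = -4 + 1 = -3)
0*(-7) + t(N(k(-5) - 4*j(-1, 6), 1), -2) = 0*(-7) - 3 = 0 - 3 = -3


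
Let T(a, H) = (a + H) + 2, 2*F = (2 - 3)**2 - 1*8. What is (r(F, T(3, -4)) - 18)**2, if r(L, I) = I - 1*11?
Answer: 784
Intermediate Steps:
F = -7/2 (F = ((2 - 3)**2 - 1*8)/2 = ((-1)**2 - 8)/2 = (1 - 8)/2 = (1/2)*(-7) = -7/2 ≈ -3.5000)
T(a, H) = 2 + H + a (T(a, H) = (H + a) + 2 = 2 + H + a)
r(L, I) = -11 + I (r(L, I) = I - 11 = -11 + I)
(r(F, T(3, -4)) - 18)**2 = ((-11 + (2 - 4 + 3)) - 18)**2 = ((-11 + 1) - 18)**2 = (-10 - 18)**2 = (-28)**2 = 784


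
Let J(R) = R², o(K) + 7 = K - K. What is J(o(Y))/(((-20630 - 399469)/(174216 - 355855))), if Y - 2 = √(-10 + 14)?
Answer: 8900311/420099 ≈ 21.186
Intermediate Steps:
Y = 4 (Y = 2 + √(-10 + 14) = 2 + √4 = 2 + 2 = 4)
o(K) = -7 (o(K) = -7 + (K - K) = -7 + 0 = -7)
J(o(Y))/(((-20630 - 399469)/(174216 - 355855))) = (-7)²/(((-20630 - 399469)/(174216 - 355855))) = 49/((-420099/(-181639))) = 49/((-420099*(-1/181639))) = 49/(420099/181639) = 49*(181639/420099) = 8900311/420099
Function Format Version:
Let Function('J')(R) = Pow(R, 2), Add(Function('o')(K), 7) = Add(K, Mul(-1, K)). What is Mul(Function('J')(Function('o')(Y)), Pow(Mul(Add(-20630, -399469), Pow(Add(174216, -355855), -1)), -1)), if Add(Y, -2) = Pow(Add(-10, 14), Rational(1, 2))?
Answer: Rational(8900311, 420099) ≈ 21.186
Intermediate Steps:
Y = 4 (Y = Add(2, Pow(Add(-10, 14), Rational(1, 2))) = Add(2, Pow(4, Rational(1, 2))) = Add(2, 2) = 4)
Function('o')(K) = -7 (Function('o')(K) = Add(-7, Add(K, Mul(-1, K))) = Add(-7, 0) = -7)
Mul(Function('J')(Function('o')(Y)), Pow(Mul(Add(-20630, -399469), Pow(Add(174216, -355855), -1)), -1)) = Mul(Pow(-7, 2), Pow(Mul(Add(-20630, -399469), Pow(Add(174216, -355855), -1)), -1)) = Mul(49, Pow(Mul(-420099, Pow(-181639, -1)), -1)) = Mul(49, Pow(Mul(-420099, Rational(-1, 181639)), -1)) = Mul(49, Pow(Rational(420099, 181639), -1)) = Mul(49, Rational(181639, 420099)) = Rational(8900311, 420099)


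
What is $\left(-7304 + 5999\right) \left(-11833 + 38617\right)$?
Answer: $-34953120$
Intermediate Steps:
$\left(-7304 + 5999\right) \left(-11833 + 38617\right) = \left(-1305\right) 26784 = -34953120$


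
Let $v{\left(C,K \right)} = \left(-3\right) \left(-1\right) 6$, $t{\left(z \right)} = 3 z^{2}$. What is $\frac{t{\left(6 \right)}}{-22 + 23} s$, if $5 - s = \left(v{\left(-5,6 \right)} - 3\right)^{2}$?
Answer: $-23760$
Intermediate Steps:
$v{\left(C,K \right)} = 18$ ($v{\left(C,K \right)} = 3 \cdot 6 = 18$)
$s = -220$ ($s = 5 - \left(18 - 3\right)^{2} = 5 - 15^{2} = 5 - 225 = -220$)
$\frac{t{\left(6 \right)}}{-22 + 23} s = \frac{3 \cdot 6^{2}}{-22 + 23} \left(-220\right) = \frac{3 \cdot 36}{1} \left(-220\right) = 1 \cdot 108 \left(-220\right) = 108 \left(-220\right) = -23760$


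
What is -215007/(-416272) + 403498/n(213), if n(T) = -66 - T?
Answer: -167904932503/116139888 ≈ -1445.7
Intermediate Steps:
-215007/(-416272) + 403498/n(213) = -215007/(-416272) + 403498/(-66 - 1*213) = -215007*(-1/416272) + 403498/(-66 - 213) = 215007/416272 + 403498/(-279) = 215007/416272 + 403498*(-1/279) = 215007/416272 - 403498/279 = -167904932503/116139888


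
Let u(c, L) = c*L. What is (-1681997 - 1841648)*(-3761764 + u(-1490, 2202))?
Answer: 24816129681880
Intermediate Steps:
u(c, L) = L*c
(-1681997 - 1841648)*(-3761764 + u(-1490, 2202)) = (-1681997 - 1841648)*(-3761764 + 2202*(-1490)) = -3523645*(-3761764 - 3280980) = -3523645*(-7042744) = 24816129681880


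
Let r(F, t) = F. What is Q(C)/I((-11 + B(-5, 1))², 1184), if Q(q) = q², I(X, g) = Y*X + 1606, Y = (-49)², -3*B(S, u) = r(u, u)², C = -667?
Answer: 4004001/2790010 ≈ 1.4351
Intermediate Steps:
B(S, u) = -u²/3
Y = 2401
I(X, g) = 1606 + 2401*X (I(X, g) = 2401*X + 1606 = 1606 + 2401*X)
Q(C)/I((-11 + B(-5, 1))², 1184) = (-667)²/(1606 + 2401*(-11 - ⅓*1²)²) = 444889/(1606 + 2401*(-11 - ⅓*1)²) = 444889/(1606 + 2401*(-11 - ⅓)²) = 444889/(1606 + 2401*(-34/3)²) = 444889/(1606 + 2401*(1156/9)) = 444889/(1606 + 2775556/9) = 444889/(2790010/9) = 444889*(9/2790010) = 4004001/2790010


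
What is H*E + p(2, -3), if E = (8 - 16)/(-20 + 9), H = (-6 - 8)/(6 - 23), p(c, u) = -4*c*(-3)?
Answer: 4600/187 ≈ 24.599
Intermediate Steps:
p(c, u) = 12*c
H = 14/17 (H = -14/(-17) = -14*(-1/17) = 14/17 ≈ 0.82353)
E = 8/11 (E = -8/(-11) = -8*(-1/11) = 8/11 ≈ 0.72727)
H*E + p(2, -3) = (14/17)*(8/11) + 12*2 = 112/187 + 24 = 4600/187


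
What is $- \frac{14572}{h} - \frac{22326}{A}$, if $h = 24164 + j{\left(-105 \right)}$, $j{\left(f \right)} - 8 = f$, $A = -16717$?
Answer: $\frac{293719718}{402328039} \approx 0.73005$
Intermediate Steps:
$j{\left(f \right)} = 8 + f$
$h = 24067$ ($h = 24164 + \left(8 - 105\right) = 24164 - 97 = 24067$)
$- \frac{14572}{h} - \frac{22326}{A} = - \frac{14572}{24067} - \frac{22326}{-16717} = \left(-14572\right) \frac{1}{24067} - - \frac{22326}{16717} = - \frac{14572}{24067} + \frac{22326}{16717} = \frac{293719718}{402328039}$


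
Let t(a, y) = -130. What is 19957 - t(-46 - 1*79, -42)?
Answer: 20087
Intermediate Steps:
19957 - t(-46 - 1*79, -42) = 19957 - 1*(-130) = 19957 + 130 = 20087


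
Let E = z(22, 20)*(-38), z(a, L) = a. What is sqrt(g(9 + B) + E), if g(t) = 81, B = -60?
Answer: I*sqrt(755) ≈ 27.477*I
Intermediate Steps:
E = -836 (E = 22*(-38) = -836)
sqrt(g(9 + B) + E) = sqrt(81 - 836) = sqrt(-755) = I*sqrt(755)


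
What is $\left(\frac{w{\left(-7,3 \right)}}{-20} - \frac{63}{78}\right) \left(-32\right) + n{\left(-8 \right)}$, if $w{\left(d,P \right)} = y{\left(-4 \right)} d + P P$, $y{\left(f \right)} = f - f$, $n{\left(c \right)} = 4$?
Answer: $\frac{2876}{65} \approx 44.246$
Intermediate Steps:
$y{\left(f \right)} = 0$
$w{\left(d,P \right)} = P^{2}$ ($w{\left(d,P \right)} = 0 d + P P = 0 + P^{2} = P^{2}$)
$\left(\frac{w{\left(-7,3 \right)}}{-20} - \frac{63}{78}\right) \left(-32\right) + n{\left(-8 \right)} = \left(\frac{3^{2}}{-20} - \frac{63}{78}\right) \left(-32\right) + 4 = \left(9 \left(- \frac{1}{20}\right) - \frac{21}{26}\right) \left(-32\right) + 4 = \left(- \frac{9}{20} - \frac{21}{26}\right) \left(-32\right) + 4 = \left(- \frac{327}{260}\right) \left(-32\right) + 4 = \frac{2616}{65} + 4 = \frac{2876}{65}$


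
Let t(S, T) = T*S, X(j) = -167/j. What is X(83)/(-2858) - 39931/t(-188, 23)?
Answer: 4736457171/512856668 ≈ 9.2354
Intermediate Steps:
t(S, T) = S*T
X(83)/(-2858) - 39931/t(-188, 23) = -167/83/(-2858) - 39931/((-188*23)) = -167*1/83*(-1/2858) - 39931/(-4324) = -167/83*(-1/2858) - 39931*(-1/4324) = 167/237214 + 39931/4324 = 4736457171/512856668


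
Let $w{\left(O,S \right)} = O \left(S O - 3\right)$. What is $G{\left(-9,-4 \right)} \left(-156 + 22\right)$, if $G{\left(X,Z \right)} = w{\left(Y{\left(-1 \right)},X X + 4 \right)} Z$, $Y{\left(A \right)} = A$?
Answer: $47168$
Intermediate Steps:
$w{\left(O,S \right)} = O \left(-3 + O S\right)$ ($w{\left(O,S \right)} = O \left(O S - 3\right) = O \left(-3 + O S\right)$)
$G{\left(X,Z \right)} = Z \left(7 + X^{2}\right)$ ($G{\left(X,Z \right)} = - (-3 - \left(X X + 4\right)) Z = - (-3 - \left(X^{2} + 4\right)) Z = - (-3 - \left(4 + X^{2}\right)) Z = - (-7 - X^{2}) Z = \left(7 + X^{2}\right) Z = Z \left(7 + X^{2}\right)$)
$G{\left(-9,-4 \right)} \left(-156 + 22\right) = - 4 \left(7 + \left(-9\right)^{2}\right) \left(-156 + 22\right) = - 4 \left(7 + 81\right) \left(-134\right) = \left(-4\right) 88 \left(-134\right) = \left(-352\right) \left(-134\right) = 47168$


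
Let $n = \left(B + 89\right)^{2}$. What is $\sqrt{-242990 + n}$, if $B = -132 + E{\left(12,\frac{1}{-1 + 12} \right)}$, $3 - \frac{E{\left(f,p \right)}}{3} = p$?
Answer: $\frac{i \sqrt{29259661}}{11} \approx 491.75 i$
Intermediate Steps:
$E{\left(f,p \right)} = 9 - 3 p$
$B = - \frac{1356}{11}$ ($B = -132 + \left(9 - \frac{3}{-1 + 12}\right) = -132 + \left(9 - \frac{3}{11}\right) = -132 + \frac{96}{11} = - \frac{1356}{11} \approx -123.27$)
$n = \frac{142129}{121}$ ($n = \left(- \frac{1356}{11} + 89\right)^{2} = \left(- \frac{377}{11}\right)^{2} = \frac{142129}{121} \approx 1174.6$)
$\sqrt{-242990 + n} = \sqrt{-242990 + \frac{142129}{121}} = \sqrt{- \frac{29259661}{121}} = \frac{i \sqrt{29259661}}{11}$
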